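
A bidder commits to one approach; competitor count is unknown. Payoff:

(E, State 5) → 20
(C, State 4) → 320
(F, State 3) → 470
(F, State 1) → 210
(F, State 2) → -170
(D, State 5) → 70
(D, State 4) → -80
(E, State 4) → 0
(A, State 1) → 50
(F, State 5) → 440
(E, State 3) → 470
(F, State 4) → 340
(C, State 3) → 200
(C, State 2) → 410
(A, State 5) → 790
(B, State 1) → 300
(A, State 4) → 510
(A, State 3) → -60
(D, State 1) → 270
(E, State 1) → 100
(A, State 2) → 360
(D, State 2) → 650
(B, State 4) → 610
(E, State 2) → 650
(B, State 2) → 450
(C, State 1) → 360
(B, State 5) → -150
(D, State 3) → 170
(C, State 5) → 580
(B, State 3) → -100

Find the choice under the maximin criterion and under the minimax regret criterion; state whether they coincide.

maximin → C; minimax regret → C (agree)

Row minima: A=-60, B=-150, C=200, D=-80, E=0, F=-170
Best worst-case = 200 → C.
Column bests: State 1=360, State 2=650, State 3=470, State 4=610, State 5=790.
A regrets: 310, 290, 530, 100, 0 → max 530
B regrets: 60, 200, 570, 0, 940 → max 940
C regrets: 0, 240, 270, 290, 210 → max 290
D regrets: 90, 0, 300, 690, 720 → max 720
E regrets: 260, 0, 0, 610, 770 → max 770
F regrets: 150, 820, 0, 270, 350 → max 820
Smallest max regret = 290 → C.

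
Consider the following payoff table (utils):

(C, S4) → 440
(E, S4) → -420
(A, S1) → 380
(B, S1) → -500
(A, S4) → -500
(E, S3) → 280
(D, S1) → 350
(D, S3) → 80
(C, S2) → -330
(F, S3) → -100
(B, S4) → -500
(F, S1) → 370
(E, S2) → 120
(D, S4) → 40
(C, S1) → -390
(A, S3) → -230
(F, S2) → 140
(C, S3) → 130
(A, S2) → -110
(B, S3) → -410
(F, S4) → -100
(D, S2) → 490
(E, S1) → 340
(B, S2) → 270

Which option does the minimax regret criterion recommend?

Column bests: S1=380, S2=490, S3=280, S4=440.
A regrets: 0, 600, 510, 940 → max 940
B regrets: 880, 220, 690, 940 → max 940
C regrets: 770, 820, 150, 0 → max 820
D regrets: 30, 0, 200, 400 → max 400
E regrets: 40, 370, 0, 860 → max 860
F regrets: 10, 350, 380, 540 → max 540
Smallest max regret = 400 → D.

D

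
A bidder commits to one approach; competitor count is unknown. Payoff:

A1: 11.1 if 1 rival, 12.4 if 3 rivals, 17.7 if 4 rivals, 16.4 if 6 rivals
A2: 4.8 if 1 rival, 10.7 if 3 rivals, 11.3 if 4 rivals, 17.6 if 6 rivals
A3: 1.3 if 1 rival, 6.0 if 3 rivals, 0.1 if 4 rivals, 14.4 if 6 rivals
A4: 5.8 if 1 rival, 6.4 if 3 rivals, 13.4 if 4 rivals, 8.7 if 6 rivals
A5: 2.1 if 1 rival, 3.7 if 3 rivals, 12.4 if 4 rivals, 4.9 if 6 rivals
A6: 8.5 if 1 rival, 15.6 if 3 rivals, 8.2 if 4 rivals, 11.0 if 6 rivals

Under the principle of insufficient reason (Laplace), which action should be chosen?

A1

Row averages: A1=14.4, A2=11.1, A3=5.45, A4=8.575, A5=5.775, A6=10.825
Highest average = 14.4 → A1.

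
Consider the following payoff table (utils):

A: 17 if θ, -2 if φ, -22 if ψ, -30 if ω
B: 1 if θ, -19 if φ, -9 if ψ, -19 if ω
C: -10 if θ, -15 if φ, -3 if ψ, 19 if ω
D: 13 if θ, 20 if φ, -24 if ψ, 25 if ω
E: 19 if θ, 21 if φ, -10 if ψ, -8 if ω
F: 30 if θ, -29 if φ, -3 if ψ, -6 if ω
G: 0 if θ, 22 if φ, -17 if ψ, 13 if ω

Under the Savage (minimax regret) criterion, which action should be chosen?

Column bests: θ=30, φ=22, ψ=-3, ω=25.
A regrets: 13, 24, 19, 55 → max 55
B regrets: 29, 41, 6, 44 → max 44
C regrets: 40, 37, 0, 6 → max 40
D regrets: 17, 2, 21, 0 → max 21
E regrets: 11, 1, 7, 33 → max 33
F regrets: 0, 51, 0, 31 → max 51
G regrets: 30, 0, 14, 12 → max 30
Smallest max regret = 21 → D.

D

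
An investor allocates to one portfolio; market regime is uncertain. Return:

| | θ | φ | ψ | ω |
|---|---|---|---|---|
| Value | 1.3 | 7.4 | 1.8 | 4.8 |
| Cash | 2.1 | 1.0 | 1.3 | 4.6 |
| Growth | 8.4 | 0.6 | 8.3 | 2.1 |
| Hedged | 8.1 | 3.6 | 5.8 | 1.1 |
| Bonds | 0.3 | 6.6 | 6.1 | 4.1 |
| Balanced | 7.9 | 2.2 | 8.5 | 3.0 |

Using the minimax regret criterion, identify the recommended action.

Column bests: θ=8.4, φ=7.4, ψ=8.5, ω=4.8.
Value regrets: 7.1, 0.0, 6.7, 0.0 → max 7.1
Cash regrets: 6.3, 6.4, 7.2, 0.2 → max 7.2
Growth regrets: 0.0, 6.8, 0.2, 2.7 → max 6.8
Hedged regrets: 0.3, 3.8, 2.7, 3.7 → max 3.8
Bonds regrets: 8.1, 0.8, 2.4, 0.7 → max 8.1
Balanced regrets: 0.5, 5.2, 0.0, 1.8 → max 5.2
Smallest max regret = 3.8 → Hedged.

Hedged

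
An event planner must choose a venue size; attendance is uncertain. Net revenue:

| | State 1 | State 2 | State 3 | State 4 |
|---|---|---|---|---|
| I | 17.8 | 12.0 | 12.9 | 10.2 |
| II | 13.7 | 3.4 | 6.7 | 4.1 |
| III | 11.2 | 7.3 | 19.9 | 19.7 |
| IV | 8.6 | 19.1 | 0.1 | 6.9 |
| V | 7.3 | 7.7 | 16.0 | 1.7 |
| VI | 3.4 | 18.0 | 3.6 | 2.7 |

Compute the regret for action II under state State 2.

15.7

Best payoff under State 2 is 19.1.
Regret = 19.1 − 3.4 = 15.7.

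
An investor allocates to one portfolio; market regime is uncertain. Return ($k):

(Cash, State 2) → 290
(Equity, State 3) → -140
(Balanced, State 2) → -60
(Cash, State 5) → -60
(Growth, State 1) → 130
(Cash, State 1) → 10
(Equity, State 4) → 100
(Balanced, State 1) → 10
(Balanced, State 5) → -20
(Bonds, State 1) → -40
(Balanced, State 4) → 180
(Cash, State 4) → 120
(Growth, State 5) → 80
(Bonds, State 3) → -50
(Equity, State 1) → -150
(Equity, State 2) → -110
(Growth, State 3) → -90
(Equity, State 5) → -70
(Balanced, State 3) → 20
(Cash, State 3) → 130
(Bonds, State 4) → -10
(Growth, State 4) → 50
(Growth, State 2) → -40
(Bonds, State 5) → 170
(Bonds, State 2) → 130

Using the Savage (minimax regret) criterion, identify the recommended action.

Bonds

Column bests: State 1=130, State 2=290, State 3=130, State 4=180, State 5=170.
Cash regrets: 120, 0, 0, 60, 230 → max 230
Bonds regrets: 170, 160, 180, 190, 0 → max 190
Balanced regrets: 120, 350, 110, 0, 190 → max 350
Equity regrets: 280, 400, 270, 80, 240 → max 400
Growth regrets: 0, 330, 220, 130, 90 → max 330
Smallest max regret = 190 → Bonds.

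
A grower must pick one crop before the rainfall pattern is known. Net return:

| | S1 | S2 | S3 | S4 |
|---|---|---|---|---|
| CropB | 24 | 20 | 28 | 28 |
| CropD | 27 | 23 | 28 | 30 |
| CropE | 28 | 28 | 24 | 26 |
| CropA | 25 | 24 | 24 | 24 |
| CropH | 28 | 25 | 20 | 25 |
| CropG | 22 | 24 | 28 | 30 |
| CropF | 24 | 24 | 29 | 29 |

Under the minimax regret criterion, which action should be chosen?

CropF

Column bests: S1=28, S2=28, S3=29, S4=30.
CropB regrets: 4, 8, 1, 2 → max 8
CropD regrets: 1, 5, 1, 0 → max 5
CropE regrets: 0, 0, 5, 4 → max 5
CropA regrets: 3, 4, 5, 6 → max 6
CropH regrets: 0, 3, 9, 5 → max 9
CropG regrets: 6, 4, 1, 0 → max 6
CropF regrets: 4, 4, 0, 1 → max 4
Smallest max regret = 4 → CropF.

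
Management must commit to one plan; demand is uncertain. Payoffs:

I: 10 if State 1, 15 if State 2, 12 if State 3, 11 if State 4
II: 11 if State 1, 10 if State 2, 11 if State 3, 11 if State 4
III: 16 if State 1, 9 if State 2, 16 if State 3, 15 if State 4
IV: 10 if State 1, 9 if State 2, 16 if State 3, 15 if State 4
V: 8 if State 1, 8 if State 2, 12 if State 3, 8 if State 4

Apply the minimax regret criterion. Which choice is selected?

II

Column bests: State 1=16, State 2=15, State 3=16, State 4=15.
I regrets: 6, 0, 4, 4 → max 6
II regrets: 5, 5, 5, 4 → max 5
III regrets: 0, 6, 0, 0 → max 6
IV regrets: 6, 6, 0, 0 → max 6
V regrets: 8, 7, 4, 7 → max 8
Smallest max regret = 5 → II.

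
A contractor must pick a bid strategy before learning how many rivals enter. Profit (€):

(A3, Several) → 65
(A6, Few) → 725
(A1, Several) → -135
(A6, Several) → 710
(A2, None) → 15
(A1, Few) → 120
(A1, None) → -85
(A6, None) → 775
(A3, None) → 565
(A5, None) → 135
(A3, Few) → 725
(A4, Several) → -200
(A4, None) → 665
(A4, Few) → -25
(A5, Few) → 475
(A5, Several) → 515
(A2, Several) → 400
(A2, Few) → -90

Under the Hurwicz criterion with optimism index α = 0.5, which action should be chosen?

A1: 0.5·120 + 0.5·(-135) = -7.5
A2: 0.5·400 + 0.5·(-90) = 155
A3: 0.5·725 + 0.5·65 = 395
A4: 0.5·665 + 0.5·(-200) = 232.5
A5: 0.5·515 + 0.5·135 = 325
A6: 0.5·775 + 0.5·710 = 742.5
Highest Hurwicz score = 742.5 → A6.

A6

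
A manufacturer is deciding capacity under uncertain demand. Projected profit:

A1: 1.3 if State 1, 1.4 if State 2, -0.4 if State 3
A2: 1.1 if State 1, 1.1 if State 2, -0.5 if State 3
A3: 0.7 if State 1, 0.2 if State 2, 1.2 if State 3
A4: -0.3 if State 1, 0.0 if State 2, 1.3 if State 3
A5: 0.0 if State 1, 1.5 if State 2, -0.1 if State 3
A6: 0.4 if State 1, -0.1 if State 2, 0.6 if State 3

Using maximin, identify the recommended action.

A3

Row minima: A1=-0.4, A2=-0.5, A3=0.2, A4=-0.3, A5=-0.1, A6=-0.1
Best worst-case = 0.2 → A3.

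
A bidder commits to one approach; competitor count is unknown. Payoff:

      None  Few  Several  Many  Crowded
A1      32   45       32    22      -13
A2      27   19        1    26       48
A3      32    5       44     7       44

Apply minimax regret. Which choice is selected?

A3

Column bests: None=32, Few=45, Several=44, Many=26, Crowded=48.
A1 regrets: 0, 0, 12, 4, 61 → max 61
A2 regrets: 5, 26, 43, 0, 0 → max 43
A3 regrets: 0, 40, 0, 19, 4 → max 40
Smallest max regret = 40 → A3.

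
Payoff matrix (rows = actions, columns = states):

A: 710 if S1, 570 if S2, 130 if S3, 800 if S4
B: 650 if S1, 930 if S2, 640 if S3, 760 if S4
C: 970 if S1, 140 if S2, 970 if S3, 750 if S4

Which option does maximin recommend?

Row minima: A=130, B=640, C=140
Best worst-case = 640 → B.

B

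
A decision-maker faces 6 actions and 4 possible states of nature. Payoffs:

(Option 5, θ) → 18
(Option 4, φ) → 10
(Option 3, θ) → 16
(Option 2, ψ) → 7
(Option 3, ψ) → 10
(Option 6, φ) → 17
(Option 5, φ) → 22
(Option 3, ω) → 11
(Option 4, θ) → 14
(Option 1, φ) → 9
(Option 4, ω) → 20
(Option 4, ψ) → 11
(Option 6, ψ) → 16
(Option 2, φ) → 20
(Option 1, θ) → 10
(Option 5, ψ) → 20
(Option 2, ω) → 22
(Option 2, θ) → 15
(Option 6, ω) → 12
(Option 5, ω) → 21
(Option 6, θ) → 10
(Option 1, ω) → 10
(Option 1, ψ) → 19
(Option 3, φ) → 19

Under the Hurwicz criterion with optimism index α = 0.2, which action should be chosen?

Option 5

Option 1: 0.2·19 + 0.8·9 = 11
Option 2: 0.2·22 + 0.8·7 = 10
Option 3: 0.2·19 + 0.8·10 = 11.8
Option 4: 0.2·20 + 0.8·10 = 12
Option 5: 0.2·22 + 0.8·18 = 18.8
Option 6: 0.2·17 + 0.8·10 = 11.4
Highest Hurwicz score = 18.8 → Option 5.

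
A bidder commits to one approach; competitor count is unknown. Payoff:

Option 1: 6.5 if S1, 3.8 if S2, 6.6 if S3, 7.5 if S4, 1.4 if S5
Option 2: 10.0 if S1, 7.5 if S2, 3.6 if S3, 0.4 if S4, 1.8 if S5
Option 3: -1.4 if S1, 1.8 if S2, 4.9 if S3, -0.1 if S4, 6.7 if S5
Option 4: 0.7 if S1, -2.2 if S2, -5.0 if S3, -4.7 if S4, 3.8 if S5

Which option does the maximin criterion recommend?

Row minima: Option 1=1.4, Option 2=0.4, Option 3=-1.4, Option 4=-5.0
Best worst-case = 1.4 → Option 1.

Option 1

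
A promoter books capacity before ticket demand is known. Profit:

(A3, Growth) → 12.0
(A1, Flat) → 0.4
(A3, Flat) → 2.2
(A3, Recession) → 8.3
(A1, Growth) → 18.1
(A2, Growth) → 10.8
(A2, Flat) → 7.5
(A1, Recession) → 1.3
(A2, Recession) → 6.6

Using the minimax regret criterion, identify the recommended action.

A3

Column bests: Recession=8.3, Flat=7.5, Growth=18.1.
A1 regrets: 7.0, 7.1, 0.0 → max 7.1
A2 regrets: 1.7, 0.0, 7.3 → max 7.3
A3 regrets: 0.0, 5.3, 6.1 → max 6.1
Smallest max regret = 6.1 → A3.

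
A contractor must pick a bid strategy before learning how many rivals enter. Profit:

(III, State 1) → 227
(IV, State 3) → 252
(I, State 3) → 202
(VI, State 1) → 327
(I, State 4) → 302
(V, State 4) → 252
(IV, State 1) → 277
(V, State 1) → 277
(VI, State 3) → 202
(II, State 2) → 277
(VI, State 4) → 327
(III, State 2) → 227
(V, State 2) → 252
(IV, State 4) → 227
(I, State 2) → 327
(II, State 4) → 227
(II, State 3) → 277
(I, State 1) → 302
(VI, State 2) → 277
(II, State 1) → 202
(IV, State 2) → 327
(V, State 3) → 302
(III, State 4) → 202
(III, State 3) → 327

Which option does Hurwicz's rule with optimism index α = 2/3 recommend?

IV

I: 2/3·327 + 1/3·202 = 856/3
II: 2/3·277 + 1/3·202 = 252
III: 2/3·327 + 1/3·202 = 856/3
IV: 2/3·327 + 1/3·227 = 881/3
V: 2/3·302 + 1/3·252 = 856/3
VI: 2/3·327 + 1/3·202 = 856/3
Highest Hurwicz score = 881/3 → IV.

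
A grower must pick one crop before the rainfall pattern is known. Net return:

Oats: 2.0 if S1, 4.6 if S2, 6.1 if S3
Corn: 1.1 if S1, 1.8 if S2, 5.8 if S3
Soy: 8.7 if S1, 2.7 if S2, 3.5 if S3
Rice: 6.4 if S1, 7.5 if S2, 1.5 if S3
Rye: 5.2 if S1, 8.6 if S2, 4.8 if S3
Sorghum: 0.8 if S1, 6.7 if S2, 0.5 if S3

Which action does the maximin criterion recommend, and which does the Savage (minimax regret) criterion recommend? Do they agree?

Row minima: Oats=2.0, Corn=1.1, Soy=2.7, Rice=1.5, Rye=4.8, Sorghum=0.5
Best worst-case = 4.8 → Rye.
Column bests: S1=8.7, S2=8.6, S3=6.1.
Oats regrets: 6.7, 4.0, 0.0 → max 6.7
Corn regrets: 7.6, 6.8, 0.3 → max 7.6
Soy regrets: 0.0, 5.9, 2.6 → max 5.9
Rice regrets: 2.3, 1.1, 4.6 → max 4.6
Rye regrets: 3.5, 0.0, 1.3 → max 3.5
Sorghum regrets: 7.9, 1.9, 5.6 → max 7.9
Smallest max regret = 3.5 → Rye.

maximin → Rye; minimax regret → Rye (agree)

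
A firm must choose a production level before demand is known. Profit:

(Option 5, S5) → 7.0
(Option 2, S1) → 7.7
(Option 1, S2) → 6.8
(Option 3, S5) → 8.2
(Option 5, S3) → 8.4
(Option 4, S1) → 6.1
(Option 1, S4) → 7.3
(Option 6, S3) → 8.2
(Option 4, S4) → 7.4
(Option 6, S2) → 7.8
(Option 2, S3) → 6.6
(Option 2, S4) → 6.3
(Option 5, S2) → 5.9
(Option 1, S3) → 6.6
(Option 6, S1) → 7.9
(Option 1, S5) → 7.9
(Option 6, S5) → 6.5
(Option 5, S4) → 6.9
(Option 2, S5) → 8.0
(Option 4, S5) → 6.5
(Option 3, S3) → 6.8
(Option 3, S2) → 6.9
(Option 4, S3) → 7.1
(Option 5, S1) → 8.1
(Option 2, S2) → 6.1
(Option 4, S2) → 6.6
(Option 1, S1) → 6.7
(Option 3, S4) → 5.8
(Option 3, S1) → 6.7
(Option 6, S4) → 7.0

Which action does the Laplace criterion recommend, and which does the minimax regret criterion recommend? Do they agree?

Row averages: Option 1=7.06, Option 2=6.94, Option 3=6.88, Option 4=6.74, Option 5=7.26, Option 6=7.48
Highest average = 7.48 → Option 6.
Column bests: S1=8.1, S2=7.8, S3=8.4, S4=7.4, S5=8.2.
Option 1 regrets: 1.4, 1.0, 1.8, 0.1, 0.3 → max 1.8
Option 2 regrets: 0.4, 1.7, 1.8, 1.1, 0.2 → max 1.8
Option 3 regrets: 1.4, 0.9, 1.6, 1.6, 0.0 → max 1.6
Option 4 regrets: 2.0, 1.2, 1.3, 0.0, 1.7 → max 2.0
Option 5 regrets: 0.0, 1.9, 0.0, 0.5, 1.2 → max 1.9
Option 6 regrets: 0.2, 0.0, 0.2, 0.4, 1.7 → max 1.7
Smallest max regret = 1.6 → Option 3.

laplace → Option 6; minimax regret → Option 3 (disagree)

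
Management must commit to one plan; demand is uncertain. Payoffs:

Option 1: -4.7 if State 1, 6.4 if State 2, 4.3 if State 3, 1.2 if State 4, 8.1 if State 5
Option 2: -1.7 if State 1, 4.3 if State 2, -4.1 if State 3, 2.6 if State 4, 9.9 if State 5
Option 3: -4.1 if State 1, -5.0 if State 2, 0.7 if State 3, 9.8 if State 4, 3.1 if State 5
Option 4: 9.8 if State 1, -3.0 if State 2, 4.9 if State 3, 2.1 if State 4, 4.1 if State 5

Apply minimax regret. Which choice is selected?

Option 4

Column bests: State 1=9.8, State 2=6.4, State 3=4.9, State 4=9.8, State 5=9.9.
Option 1 regrets: 14.5, 0.0, 0.6, 8.6, 1.8 → max 14.5
Option 2 regrets: 11.5, 2.1, 9.0, 7.2, 0.0 → max 11.5
Option 3 regrets: 13.9, 11.4, 4.2, 0.0, 6.8 → max 13.9
Option 4 regrets: 0.0, 9.4, 0.0, 7.7, 5.8 → max 9.4
Smallest max regret = 9.4 → Option 4.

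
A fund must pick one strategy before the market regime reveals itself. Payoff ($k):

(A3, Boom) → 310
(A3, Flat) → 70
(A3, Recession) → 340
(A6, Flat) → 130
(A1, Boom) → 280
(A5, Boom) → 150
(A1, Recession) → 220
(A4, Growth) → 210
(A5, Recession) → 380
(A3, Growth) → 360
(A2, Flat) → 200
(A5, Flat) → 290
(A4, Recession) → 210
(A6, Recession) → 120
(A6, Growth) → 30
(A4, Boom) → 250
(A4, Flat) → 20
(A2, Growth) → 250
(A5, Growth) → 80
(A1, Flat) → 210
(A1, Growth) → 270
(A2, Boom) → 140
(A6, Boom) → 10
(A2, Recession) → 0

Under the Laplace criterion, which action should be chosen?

Row averages: A1=245, A2=147.5, A3=270, A4=172.5, A5=225, A6=72.5
Highest average = 270 → A3.

A3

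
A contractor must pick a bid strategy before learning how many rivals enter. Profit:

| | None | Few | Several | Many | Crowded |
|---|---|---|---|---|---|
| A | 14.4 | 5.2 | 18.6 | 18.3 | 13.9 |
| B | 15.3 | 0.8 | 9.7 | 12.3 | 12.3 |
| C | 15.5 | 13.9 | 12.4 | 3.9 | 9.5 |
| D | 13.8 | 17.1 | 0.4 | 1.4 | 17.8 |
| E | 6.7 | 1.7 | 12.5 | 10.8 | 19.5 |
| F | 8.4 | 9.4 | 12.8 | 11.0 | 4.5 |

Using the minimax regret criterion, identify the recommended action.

Column bests: None=15.5, Few=17.1, Several=18.6, Many=18.3, Crowded=19.5.
A regrets: 1.1, 11.9, 0.0, 0.0, 5.6 → max 11.9
B regrets: 0.2, 16.3, 8.9, 6.0, 7.2 → max 16.3
C regrets: 0.0, 3.2, 6.2, 14.4, 10.0 → max 14.4
D regrets: 1.7, 0.0, 18.2, 16.9, 1.7 → max 18.2
E regrets: 8.8, 15.4, 6.1, 7.5, 0.0 → max 15.4
F regrets: 7.1, 7.7, 5.8, 7.3, 15.0 → max 15.0
Smallest max regret = 11.9 → A.

A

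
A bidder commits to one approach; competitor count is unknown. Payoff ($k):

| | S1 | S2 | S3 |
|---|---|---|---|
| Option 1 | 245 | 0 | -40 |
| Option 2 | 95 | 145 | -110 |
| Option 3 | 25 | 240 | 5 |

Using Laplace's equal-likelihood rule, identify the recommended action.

Row averages: Option 1=205/3, Option 2=130/3, Option 3=90
Highest average = 90 → Option 3.

Option 3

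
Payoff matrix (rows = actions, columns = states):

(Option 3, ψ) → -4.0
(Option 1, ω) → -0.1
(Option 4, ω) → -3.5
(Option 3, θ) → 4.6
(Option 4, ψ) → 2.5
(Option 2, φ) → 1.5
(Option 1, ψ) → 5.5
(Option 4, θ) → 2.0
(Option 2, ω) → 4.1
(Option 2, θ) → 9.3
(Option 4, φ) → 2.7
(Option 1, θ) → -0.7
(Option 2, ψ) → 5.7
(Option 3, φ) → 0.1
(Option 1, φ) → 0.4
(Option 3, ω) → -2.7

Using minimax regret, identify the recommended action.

Option 2

Column bests: θ=9.3, φ=2.7, ψ=5.7, ω=4.1.
Option 1 regrets: 10.0, 2.3, 0.2, 4.2 → max 10.0
Option 2 regrets: 0.0, 1.2, 0.0, 0.0 → max 1.2
Option 3 regrets: 4.7, 2.6, 9.7, 6.8 → max 9.7
Option 4 regrets: 7.3, 0.0, 3.2, 7.6 → max 7.6
Smallest max regret = 1.2 → Option 2.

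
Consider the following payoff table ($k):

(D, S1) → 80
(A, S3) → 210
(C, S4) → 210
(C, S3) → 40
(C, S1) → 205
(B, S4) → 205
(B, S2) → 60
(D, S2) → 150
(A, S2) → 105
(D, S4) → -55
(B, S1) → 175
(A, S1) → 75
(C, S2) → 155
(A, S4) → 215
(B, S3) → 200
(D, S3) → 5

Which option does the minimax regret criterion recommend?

Column bests: S1=205, S2=155, S3=210, S4=215.
A regrets: 130, 50, 0, 0 → max 130
B regrets: 30, 95, 10, 10 → max 95
C regrets: 0, 0, 170, 5 → max 170
D regrets: 125, 5, 205, 270 → max 270
Smallest max regret = 95 → B.

B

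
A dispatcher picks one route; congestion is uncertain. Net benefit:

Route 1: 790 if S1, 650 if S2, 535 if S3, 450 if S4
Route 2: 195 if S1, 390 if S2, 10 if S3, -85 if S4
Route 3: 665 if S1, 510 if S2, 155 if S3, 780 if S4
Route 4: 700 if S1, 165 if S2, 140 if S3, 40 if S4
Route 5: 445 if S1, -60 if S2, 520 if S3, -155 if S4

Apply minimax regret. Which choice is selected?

Route 1

Column bests: S1=790, S2=650, S3=535, S4=780.
Route 1 regrets: 0, 0, 0, 330 → max 330
Route 2 regrets: 595, 260, 525, 865 → max 865
Route 3 regrets: 125, 140, 380, 0 → max 380
Route 4 regrets: 90, 485, 395, 740 → max 740
Route 5 regrets: 345, 710, 15, 935 → max 935
Smallest max regret = 330 → Route 1.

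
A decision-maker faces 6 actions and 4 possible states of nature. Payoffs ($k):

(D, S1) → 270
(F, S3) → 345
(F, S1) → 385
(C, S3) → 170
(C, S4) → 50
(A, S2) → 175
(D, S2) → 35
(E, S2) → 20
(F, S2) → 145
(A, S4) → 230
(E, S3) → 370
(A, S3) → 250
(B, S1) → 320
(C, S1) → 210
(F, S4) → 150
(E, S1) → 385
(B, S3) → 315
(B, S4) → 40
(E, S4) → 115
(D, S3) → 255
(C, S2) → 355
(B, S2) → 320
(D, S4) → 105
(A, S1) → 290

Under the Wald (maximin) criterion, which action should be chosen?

A

Row minima: A=175, B=40, C=50, D=35, E=20, F=145
Best worst-case = 175 → A.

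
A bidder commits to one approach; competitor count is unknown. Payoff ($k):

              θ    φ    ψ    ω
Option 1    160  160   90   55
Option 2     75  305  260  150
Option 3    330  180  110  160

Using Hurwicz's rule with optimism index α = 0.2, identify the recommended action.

Option 3

Option 1: 0.2·160 + 0.8·55 = 76
Option 2: 0.2·305 + 0.8·75 = 121
Option 3: 0.2·330 + 0.8·110 = 154
Highest Hurwicz score = 154 → Option 3.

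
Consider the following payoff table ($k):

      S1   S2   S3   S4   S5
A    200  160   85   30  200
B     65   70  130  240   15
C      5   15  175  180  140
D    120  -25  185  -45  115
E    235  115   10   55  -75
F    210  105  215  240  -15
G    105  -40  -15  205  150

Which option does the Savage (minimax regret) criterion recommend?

Column bests: S1=235, S2=160, S3=215, S4=240, S5=200.
A regrets: 35, 0, 130, 210, 0 → max 210
B regrets: 170, 90, 85, 0, 185 → max 185
C regrets: 230, 145, 40, 60, 60 → max 230
D regrets: 115, 185, 30, 285, 85 → max 285
E regrets: 0, 45, 205, 185, 275 → max 275
F regrets: 25, 55, 0, 0, 215 → max 215
G regrets: 130, 200, 230, 35, 50 → max 230
Smallest max regret = 185 → B.

B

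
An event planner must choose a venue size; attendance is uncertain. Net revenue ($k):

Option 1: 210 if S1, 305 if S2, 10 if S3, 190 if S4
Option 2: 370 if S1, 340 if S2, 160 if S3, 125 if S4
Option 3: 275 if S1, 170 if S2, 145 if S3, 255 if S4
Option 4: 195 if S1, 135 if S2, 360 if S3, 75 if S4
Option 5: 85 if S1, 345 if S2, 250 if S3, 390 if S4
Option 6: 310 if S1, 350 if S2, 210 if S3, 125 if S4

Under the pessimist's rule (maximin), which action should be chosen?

Option 3

Row minima: Option 1=10, Option 2=125, Option 3=145, Option 4=75, Option 5=85, Option 6=125
Best worst-case = 145 → Option 3.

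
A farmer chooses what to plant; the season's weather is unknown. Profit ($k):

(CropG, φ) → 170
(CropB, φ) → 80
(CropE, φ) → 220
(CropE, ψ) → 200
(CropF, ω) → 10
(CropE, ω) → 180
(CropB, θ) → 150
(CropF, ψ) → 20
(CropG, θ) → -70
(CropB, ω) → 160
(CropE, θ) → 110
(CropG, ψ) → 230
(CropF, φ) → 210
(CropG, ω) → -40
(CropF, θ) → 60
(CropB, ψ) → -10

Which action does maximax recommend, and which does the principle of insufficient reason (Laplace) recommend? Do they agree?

Row maxima: CropG=230, CropB=160, CropF=210, CropE=220
Best best-case = 230 → CropG.
Row averages: CropG=72.5, CropB=95, CropF=75, CropE=177.5
Highest average = 177.5 → CropE.

maximax → CropG; laplace → CropE (disagree)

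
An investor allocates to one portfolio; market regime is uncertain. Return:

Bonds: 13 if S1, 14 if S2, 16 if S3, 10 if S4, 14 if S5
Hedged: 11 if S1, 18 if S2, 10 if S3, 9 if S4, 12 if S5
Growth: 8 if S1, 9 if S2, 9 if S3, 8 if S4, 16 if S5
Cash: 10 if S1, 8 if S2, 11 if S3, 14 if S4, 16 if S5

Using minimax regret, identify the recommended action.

Bonds

Column bests: S1=13, S2=18, S3=16, S4=14, S5=16.
Bonds regrets: 0, 4, 0, 4, 2 → max 4
Hedged regrets: 2, 0, 6, 5, 4 → max 6
Growth regrets: 5, 9, 7, 6, 0 → max 9
Cash regrets: 3, 10, 5, 0, 0 → max 10
Smallest max regret = 4 → Bonds.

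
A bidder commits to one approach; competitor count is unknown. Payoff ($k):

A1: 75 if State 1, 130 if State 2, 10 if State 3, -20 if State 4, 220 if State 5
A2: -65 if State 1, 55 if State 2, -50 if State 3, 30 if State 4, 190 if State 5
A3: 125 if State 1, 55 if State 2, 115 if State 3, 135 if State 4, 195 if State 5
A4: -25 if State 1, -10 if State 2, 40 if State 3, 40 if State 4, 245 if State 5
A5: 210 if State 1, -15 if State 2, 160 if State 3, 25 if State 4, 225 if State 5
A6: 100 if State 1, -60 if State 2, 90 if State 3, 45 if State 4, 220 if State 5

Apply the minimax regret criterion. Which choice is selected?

A3

Column bests: State 1=210, State 2=130, State 3=160, State 4=135, State 5=245.
A1 regrets: 135, 0, 150, 155, 25 → max 155
A2 regrets: 275, 75, 210, 105, 55 → max 275
A3 regrets: 85, 75, 45, 0, 50 → max 85
A4 regrets: 235, 140, 120, 95, 0 → max 235
A5 regrets: 0, 145, 0, 110, 20 → max 145
A6 regrets: 110, 190, 70, 90, 25 → max 190
Smallest max regret = 85 → A3.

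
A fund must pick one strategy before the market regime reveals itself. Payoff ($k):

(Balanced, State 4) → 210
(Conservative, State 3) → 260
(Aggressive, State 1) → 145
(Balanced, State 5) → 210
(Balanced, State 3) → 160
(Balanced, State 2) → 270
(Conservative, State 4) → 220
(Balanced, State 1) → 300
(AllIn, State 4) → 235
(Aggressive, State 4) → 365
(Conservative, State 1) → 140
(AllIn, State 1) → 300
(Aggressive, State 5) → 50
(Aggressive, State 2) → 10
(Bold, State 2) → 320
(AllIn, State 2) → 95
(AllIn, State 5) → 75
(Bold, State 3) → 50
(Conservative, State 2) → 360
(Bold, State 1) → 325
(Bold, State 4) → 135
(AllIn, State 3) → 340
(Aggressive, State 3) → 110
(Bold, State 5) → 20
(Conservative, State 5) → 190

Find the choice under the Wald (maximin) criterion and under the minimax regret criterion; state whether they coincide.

maximin → Balanced; minimax regret → Balanced (agree)

Row minima: Conservative=140, Balanced=160, Aggressive=10, Bold=20, AllIn=75
Best worst-case = 160 → Balanced.
Column bests: State 1=325, State 2=360, State 3=340, State 4=365, State 5=210.
Conservative regrets: 185, 0, 80, 145, 20 → max 185
Balanced regrets: 25, 90, 180, 155, 0 → max 180
Aggressive regrets: 180, 350, 230, 0, 160 → max 350
Bold regrets: 0, 40, 290, 230, 190 → max 290
AllIn regrets: 25, 265, 0, 130, 135 → max 265
Smallest max regret = 180 → Balanced.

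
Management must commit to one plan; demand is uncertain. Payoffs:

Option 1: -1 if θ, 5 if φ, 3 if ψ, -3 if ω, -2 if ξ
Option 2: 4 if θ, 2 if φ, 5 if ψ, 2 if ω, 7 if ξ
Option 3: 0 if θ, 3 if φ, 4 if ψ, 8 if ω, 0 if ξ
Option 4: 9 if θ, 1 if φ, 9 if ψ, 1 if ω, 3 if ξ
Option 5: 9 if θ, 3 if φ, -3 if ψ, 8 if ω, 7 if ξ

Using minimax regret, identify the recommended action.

Option 2

Column bests: θ=9, φ=5, ψ=9, ω=8, ξ=7.
Option 1 regrets: 10, 0, 6, 11, 9 → max 11
Option 2 regrets: 5, 3, 4, 6, 0 → max 6
Option 3 regrets: 9, 2, 5, 0, 7 → max 9
Option 4 regrets: 0, 4, 0, 7, 4 → max 7
Option 5 regrets: 0, 2, 12, 0, 0 → max 12
Smallest max regret = 6 → Option 2.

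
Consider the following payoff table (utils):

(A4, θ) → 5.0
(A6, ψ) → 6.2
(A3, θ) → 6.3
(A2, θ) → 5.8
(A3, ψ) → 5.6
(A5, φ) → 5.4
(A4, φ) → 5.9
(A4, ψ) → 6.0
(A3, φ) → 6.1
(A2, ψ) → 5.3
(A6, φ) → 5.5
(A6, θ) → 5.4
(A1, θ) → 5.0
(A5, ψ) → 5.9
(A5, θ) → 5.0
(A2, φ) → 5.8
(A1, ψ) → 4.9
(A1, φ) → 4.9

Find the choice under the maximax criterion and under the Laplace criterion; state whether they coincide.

maximax → A3; laplace → A3 (agree)

Row maxima: A1=5.0, A2=5.8, A3=6.3, A4=6.0, A5=5.9, A6=6.2
Best best-case = 6.3 → A3.
Row averages: A1=74/15, A2=169/30, A3=6, A4=169/30, A5=163/30, A6=5.7
Highest average = 6 → A3.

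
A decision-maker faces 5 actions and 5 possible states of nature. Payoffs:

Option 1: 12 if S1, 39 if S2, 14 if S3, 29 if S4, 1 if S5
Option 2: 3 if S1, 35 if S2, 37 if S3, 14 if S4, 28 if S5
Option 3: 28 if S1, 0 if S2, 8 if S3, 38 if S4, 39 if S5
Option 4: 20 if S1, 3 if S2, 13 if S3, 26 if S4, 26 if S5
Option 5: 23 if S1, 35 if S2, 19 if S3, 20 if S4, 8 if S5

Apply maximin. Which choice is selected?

Row minima: Option 1=1, Option 2=3, Option 3=0, Option 4=3, Option 5=8
Best worst-case = 8 → Option 5.

Option 5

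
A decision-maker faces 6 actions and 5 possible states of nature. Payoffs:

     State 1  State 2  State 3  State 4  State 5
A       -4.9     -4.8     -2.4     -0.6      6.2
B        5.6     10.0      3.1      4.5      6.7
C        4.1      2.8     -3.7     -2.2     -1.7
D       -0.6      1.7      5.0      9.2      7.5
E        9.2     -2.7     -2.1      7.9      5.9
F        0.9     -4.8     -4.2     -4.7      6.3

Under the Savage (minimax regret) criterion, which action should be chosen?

Column bests: State 1=9.2, State 2=10.0, State 3=5.0, State 4=9.2, State 5=7.5.
A regrets: 14.1, 14.8, 7.4, 9.8, 1.3 → max 14.8
B regrets: 3.6, 0.0, 1.9, 4.7, 0.8 → max 4.7
C regrets: 5.1, 7.2, 8.7, 11.4, 9.2 → max 11.4
D regrets: 9.8, 8.3, 0.0, 0.0, 0.0 → max 9.8
E regrets: 0.0, 12.7, 7.1, 1.3, 1.6 → max 12.7
F regrets: 8.3, 14.8, 9.2, 13.9, 1.2 → max 14.8
Smallest max regret = 4.7 → B.

B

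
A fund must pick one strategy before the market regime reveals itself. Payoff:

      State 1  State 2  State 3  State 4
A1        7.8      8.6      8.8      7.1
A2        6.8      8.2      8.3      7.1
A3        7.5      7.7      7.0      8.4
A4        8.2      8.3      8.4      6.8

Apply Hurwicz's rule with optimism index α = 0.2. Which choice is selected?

A1: 0.2·8.8 + 0.8·7.1 = 7.44
A2: 0.2·8.3 + 0.8·6.8 = 7.1
A3: 0.2·8.4 + 0.8·7.0 = 7.28
A4: 0.2·8.4 + 0.8·6.8 = 7.12
Highest Hurwicz score = 7.44 → A1.

A1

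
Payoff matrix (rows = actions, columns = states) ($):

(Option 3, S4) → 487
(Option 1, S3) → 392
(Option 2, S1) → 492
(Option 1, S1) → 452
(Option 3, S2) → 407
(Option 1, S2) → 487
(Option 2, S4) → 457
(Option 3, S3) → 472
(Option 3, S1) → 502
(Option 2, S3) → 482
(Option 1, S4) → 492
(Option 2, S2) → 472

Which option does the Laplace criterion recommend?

Row averages: Option 1=455.75, Option 2=475.75, Option 3=467
Highest average = 475.75 → Option 2.

Option 2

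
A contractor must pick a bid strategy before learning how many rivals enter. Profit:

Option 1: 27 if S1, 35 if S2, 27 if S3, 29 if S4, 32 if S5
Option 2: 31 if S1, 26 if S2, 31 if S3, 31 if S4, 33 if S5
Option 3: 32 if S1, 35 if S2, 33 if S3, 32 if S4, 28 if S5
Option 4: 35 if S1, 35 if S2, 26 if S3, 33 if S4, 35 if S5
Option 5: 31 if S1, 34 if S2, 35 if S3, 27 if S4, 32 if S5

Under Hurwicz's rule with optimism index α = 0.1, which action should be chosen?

Option 1: 0.1·35 + 0.9·27 = 27.8
Option 2: 0.1·33 + 0.9·26 = 26.7
Option 3: 0.1·35 + 0.9·28 = 28.7
Option 4: 0.1·35 + 0.9·26 = 26.9
Option 5: 0.1·35 + 0.9·27 = 27.8
Highest Hurwicz score = 28.7 → Option 3.

Option 3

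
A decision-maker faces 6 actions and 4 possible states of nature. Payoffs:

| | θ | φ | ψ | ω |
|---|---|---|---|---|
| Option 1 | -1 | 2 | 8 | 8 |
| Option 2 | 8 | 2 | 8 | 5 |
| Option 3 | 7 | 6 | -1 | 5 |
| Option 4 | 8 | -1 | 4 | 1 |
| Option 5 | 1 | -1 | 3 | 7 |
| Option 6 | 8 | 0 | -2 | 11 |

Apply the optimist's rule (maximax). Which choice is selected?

Row maxima: Option 1=8, Option 2=8, Option 3=7, Option 4=8, Option 5=7, Option 6=11
Best best-case = 11 → Option 6.

Option 6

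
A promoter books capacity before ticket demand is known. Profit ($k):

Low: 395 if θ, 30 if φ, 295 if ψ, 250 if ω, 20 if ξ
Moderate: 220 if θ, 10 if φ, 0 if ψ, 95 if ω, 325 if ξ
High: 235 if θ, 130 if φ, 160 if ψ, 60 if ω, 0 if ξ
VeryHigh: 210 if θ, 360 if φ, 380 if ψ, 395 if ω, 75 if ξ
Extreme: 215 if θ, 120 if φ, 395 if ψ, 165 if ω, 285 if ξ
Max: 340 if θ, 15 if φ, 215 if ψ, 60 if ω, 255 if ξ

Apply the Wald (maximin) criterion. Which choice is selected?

Extreme

Row minima: Low=20, Moderate=0, High=0, VeryHigh=75, Extreme=120, Max=15
Best worst-case = 120 → Extreme.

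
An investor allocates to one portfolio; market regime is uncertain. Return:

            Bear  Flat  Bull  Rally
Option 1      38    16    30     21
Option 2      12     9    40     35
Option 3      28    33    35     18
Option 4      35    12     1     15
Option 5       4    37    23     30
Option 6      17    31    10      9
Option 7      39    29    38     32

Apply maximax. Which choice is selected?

Option 2

Row maxima: Option 1=38, Option 2=40, Option 3=35, Option 4=35, Option 5=37, Option 6=31, Option 7=39
Best best-case = 40 → Option 2.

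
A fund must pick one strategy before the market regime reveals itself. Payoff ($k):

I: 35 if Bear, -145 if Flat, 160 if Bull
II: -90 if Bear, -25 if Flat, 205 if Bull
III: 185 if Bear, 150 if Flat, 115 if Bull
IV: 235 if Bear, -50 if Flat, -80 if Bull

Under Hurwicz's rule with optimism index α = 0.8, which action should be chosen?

I: 0.8·160 + 0.2·(-145) = 99
II: 0.8·205 + 0.2·(-90) = 146
III: 0.8·185 + 0.2·115 = 171
IV: 0.8·235 + 0.2·(-80) = 172
Highest Hurwicz score = 172 → IV.

IV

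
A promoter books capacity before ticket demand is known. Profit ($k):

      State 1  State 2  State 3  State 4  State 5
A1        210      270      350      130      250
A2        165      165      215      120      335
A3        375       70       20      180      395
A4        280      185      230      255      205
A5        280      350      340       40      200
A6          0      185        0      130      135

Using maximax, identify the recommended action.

A3

Row maxima: A1=350, A2=335, A3=395, A4=280, A5=350, A6=185
Best best-case = 395 → A3.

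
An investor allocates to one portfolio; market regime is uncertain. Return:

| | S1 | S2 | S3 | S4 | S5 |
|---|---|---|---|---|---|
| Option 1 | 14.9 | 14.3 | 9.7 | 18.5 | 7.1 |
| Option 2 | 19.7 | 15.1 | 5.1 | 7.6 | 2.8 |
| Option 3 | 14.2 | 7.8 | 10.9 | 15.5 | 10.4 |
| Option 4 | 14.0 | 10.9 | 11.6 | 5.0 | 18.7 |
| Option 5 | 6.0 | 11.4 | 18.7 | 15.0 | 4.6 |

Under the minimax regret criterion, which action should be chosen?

Column bests: S1=19.7, S2=15.1, S3=18.7, S4=18.5, S5=18.7.
Option 1 regrets: 4.8, 0.8, 9.0, 0.0, 11.6 → max 11.6
Option 2 regrets: 0.0, 0.0, 13.6, 10.9, 15.9 → max 15.9
Option 3 regrets: 5.5, 7.3, 7.8, 3.0, 8.3 → max 8.3
Option 4 regrets: 5.7, 4.2, 7.1, 13.5, 0.0 → max 13.5
Option 5 regrets: 13.7, 3.7, 0.0, 3.5, 14.1 → max 14.1
Smallest max regret = 8.3 → Option 3.

Option 3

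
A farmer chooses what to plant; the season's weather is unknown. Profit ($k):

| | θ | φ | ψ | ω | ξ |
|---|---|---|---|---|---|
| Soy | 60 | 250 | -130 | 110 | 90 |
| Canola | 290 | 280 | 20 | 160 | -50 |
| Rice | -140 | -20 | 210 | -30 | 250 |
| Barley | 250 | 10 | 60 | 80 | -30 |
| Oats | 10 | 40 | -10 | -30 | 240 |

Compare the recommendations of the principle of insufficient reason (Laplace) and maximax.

Row averages: Soy=76, Canola=140, Rice=54, Barley=74, Oats=50
Highest average = 140 → Canola.
Row maxima: Soy=250, Canola=290, Rice=250, Barley=250, Oats=240
Best best-case = 290 → Canola.

laplace → Canola; maximax → Canola (agree)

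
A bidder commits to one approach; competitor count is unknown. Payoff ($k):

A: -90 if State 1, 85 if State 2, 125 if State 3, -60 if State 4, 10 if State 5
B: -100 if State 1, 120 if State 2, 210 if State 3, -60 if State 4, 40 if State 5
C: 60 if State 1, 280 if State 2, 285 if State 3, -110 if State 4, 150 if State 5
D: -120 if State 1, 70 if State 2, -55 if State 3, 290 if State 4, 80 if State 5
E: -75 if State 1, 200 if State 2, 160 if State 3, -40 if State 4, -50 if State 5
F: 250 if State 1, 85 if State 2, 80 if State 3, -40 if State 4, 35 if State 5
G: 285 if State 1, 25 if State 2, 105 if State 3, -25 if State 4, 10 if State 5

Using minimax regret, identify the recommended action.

G

Column bests: State 1=285, State 2=280, State 3=285, State 4=290, State 5=150.
A regrets: 375, 195, 160, 350, 140 → max 375
B regrets: 385, 160, 75, 350, 110 → max 385
C regrets: 225, 0, 0, 400, 0 → max 400
D regrets: 405, 210, 340, 0, 70 → max 405
E regrets: 360, 80, 125, 330, 200 → max 360
F regrets: 35, 195, 205, 330, 115 → max 330
G regrets: 0, 255, 180, 315, 140 → max 315
Smallest max regret = 315 → G.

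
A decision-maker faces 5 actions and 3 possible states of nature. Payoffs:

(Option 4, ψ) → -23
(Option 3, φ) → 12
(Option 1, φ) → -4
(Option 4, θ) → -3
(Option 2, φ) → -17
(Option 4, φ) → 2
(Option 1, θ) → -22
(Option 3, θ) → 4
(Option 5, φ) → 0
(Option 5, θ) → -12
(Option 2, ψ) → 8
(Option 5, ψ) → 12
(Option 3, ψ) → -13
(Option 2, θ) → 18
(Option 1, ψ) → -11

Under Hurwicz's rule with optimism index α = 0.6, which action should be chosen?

Option 1: 0.6·(-4) + 0.4·(-22) = -11.2
Option 2: 0.6·18 + 0.4·(-17) = 4
Option 3: 0.6·12 + 0.4·(-13) = 2
Option 4: 0.6·2 + 0.4·(-23) = -8
Option 5: 0.6·12 + 0.4·(-12) = 2.4
Highest Hurwicz score = 4 → Option 2.

Option 2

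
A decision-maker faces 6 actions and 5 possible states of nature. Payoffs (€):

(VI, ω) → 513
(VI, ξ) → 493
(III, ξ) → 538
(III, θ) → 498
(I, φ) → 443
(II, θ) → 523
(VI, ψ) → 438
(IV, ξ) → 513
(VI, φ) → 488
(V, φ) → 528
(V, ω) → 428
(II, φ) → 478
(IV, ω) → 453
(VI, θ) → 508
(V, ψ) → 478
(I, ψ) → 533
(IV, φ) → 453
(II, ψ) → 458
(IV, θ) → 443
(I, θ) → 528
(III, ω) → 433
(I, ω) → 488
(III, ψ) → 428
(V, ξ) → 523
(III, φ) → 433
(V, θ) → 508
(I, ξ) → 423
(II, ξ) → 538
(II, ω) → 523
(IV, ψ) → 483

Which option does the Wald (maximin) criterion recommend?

Row minima: I=423, II=458, III=428, IV=443, V=428, VI=438
Best worst-case = 458 → II.

II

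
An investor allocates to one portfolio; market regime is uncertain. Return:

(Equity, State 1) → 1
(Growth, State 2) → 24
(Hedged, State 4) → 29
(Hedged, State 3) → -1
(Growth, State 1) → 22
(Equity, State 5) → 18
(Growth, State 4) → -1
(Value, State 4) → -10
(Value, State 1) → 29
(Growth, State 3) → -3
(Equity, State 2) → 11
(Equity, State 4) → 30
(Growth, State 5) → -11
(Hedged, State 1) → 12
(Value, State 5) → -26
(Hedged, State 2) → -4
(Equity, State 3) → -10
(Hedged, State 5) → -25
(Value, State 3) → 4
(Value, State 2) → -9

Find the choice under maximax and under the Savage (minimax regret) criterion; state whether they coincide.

Row maxima: Value=29, Hedged=29, Equity=30, Growth=24
Best best-case = 30 → Equity.
Column bests: State 1=29, State 2=24, State 3=4, State 4=30, State 5=18.
Value regrets: 0, 33, 0, 40, 44 → max 44
Hedged regrets: 17, 28, 5, 1, 43 → max 43
Equity regrets: 28, 13, 14, 0, 0 → max 28
Growth regrets: 7, 0, 7, 31, 29 → max 31
Smallest max regret = 28 → Equity.

maximax → Equity; minimax regret → Equity (agree)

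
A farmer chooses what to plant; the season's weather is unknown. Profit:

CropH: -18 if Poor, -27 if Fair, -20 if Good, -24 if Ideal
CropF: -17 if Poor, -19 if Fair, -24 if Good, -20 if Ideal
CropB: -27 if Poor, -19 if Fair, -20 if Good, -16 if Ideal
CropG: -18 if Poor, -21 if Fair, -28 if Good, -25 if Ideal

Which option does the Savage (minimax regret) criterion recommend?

CropF

Column bests: Poor=-17, Fair=-19, Good=-20, Ideal=-16.
CropH regrets: 1, 8, 0, 8 → max 8
CropF regrets: 0, 0, 4, 4 → max 4
CropB regrets: 10, 0, 0, 0 → max 10
CropG regrets: 1, 2, 8, 9 → max 9
Smallest max regret = 4 → CropF.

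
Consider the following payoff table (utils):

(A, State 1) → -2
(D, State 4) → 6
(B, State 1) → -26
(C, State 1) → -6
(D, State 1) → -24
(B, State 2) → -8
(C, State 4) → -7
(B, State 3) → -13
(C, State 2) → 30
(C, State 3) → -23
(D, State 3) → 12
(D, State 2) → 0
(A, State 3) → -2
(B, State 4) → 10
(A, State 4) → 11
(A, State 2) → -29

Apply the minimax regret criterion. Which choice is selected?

D

Column bests: State 1=-2, State 2=30, State 3=12, State 4=11.
A regrets: 0, 59, 14, 0 → max 59
B regrets: 24, 38, 25, 1 → max 38
C regrets: 4, 0, 35, 18 → max 35
D regrets: 22, 30, 0, 5 → max 30
Smallest max regret = 30 → D.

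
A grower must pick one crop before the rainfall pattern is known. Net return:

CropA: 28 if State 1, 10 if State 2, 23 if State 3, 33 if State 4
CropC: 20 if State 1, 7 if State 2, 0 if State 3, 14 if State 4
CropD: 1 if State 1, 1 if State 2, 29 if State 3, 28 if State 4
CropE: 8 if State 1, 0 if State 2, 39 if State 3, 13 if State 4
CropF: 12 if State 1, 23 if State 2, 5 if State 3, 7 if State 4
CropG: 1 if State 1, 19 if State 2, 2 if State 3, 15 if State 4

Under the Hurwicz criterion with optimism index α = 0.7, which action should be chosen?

CropA: 0.7·33 + 0.3·10 = 26.1
CropC: 0.7·20 + 0.3·0 = 14
CropD: 0.7·29 + 0.3·1 = 20.6
CropE: 0.7·39 + 0.3·0 = 27.3
CropF: 0.7·23 + 0.3·5 = 17.6
CropG: 0.7·19 + 0.3·1 = 13.6
Highest Hurwicz score = 27.3 → CropE.

CropE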